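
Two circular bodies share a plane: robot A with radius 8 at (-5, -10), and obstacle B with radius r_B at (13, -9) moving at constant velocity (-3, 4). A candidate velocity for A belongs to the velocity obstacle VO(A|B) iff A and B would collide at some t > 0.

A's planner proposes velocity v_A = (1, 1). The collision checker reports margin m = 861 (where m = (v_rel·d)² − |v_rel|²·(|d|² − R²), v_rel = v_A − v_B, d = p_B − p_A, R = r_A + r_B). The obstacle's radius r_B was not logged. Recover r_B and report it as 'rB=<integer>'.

m = 861
d = (18, 1);  v_rel = (4, -3),  |v_rel|² = 25
v_rel×d = (4)·(1) − (-3)·(18) = 58
since m = R²·25 − 58²:  R² = (3364 + 861) / 25 = 169
R = √169 = 13  ⇒  r_B = 13 − 8 = 5

rB=5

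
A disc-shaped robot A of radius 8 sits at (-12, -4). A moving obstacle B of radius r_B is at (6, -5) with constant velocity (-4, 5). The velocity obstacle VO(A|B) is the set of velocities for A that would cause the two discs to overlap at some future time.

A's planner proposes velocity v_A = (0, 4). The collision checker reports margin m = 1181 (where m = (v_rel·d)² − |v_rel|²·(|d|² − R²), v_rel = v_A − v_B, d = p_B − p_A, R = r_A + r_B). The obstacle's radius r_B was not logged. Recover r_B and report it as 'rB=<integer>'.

m = 1181
d = (18, -1);  v_rel = (4, -1),  |v_rel|² = 17
v_rel×d = (4)·(-1) − (-1)·(18) = 14
since m = R²·17 − 14²:  R² = (196 + 1181) / 17 = 81
R = √81 = 9  ⇒  r_B = 9 − 8 = 1

rB=1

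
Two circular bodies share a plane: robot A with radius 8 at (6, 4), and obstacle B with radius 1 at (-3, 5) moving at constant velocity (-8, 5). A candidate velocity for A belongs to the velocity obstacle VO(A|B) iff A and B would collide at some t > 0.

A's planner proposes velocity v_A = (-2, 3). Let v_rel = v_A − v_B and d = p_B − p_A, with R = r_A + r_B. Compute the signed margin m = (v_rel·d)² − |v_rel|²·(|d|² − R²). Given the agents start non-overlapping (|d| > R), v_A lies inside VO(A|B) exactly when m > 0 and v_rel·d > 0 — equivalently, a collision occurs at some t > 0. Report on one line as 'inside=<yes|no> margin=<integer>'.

d = (-9, 1),  |d|² = 82;  R = 8+1 = 9,  c = 82−9² = 1
v_rel = (6, -2),  |v_rel|² = 40;  v_rel·d = (6)·(-9) + (-2)·(1) = -56
40·t² + 112·t + 1 = 0  ⇒  m = (-56)² − 40·1 = 3096
m = 3096 > 0,  v_rel·d = -56 < 0  ⇒  outside

inside=no margin=3096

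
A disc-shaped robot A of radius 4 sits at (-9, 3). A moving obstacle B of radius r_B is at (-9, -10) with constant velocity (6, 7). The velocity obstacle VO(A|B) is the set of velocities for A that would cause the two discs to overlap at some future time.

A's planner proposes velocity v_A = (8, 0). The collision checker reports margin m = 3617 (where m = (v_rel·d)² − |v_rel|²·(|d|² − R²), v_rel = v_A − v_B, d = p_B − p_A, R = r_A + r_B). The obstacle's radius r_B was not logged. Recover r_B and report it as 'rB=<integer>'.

m = 3617
d = (0, -13);  v_rel = (2, -7),  |v_rel|² = 53
v_rel×d = (2)·(-13) − (-7)·(0) = -26
since m = R²·53 − (-26)²:  R² = (676 + 3617) / 53 = 81
R = √81 = 9  ⇒  r_B = 9 − 4 = 5

rB=5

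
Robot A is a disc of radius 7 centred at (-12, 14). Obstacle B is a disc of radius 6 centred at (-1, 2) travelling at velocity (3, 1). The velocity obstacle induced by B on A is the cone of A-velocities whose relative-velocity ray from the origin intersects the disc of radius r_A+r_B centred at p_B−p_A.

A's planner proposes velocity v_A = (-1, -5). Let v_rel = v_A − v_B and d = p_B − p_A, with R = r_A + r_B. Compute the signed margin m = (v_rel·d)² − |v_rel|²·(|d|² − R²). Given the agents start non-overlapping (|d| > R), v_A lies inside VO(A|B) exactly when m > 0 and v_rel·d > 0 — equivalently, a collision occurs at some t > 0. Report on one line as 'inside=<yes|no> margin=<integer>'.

d = (11, -12),  |d|² = 265;  R = 7+6 = 13,  c = 265−13² = 96
v_rel = (-4, -6),  |v_rel|² = 52;  v_rel·d = (-4)·(11) + (-6)·(-12) = 28
52·t² − 56·t + 96 = 0  ⇒  m = 28² − 52·96 = -4208
m = -4208 < 0,  v_rel·d = 28 > 0  ⇒  outside

inside=no margin=-4208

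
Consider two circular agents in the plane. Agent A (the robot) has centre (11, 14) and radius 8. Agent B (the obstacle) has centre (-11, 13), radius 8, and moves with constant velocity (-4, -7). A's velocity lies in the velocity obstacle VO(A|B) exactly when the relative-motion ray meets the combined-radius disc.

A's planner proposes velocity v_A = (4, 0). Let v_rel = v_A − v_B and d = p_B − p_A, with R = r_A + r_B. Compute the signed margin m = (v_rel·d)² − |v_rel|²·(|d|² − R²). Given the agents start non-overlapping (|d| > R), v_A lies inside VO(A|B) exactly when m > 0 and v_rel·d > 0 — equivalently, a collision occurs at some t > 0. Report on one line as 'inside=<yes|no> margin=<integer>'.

d = (-22, -1),  |d|² = 485;  R = 8+8 = 16,  c = 485−16² = 229
v_rel = (8, 7),  |v_rel|² = 113;  v_rel·d = (8)·(-22) + (7)·(-1) = -183
113·t² + 366·t + 229 = 0  ⇒  m = (-183)² − 113·229 = 7612
m = 7612 > 0,  v_rel·d = -183 < 0  ⇒  outside

inside=no margin=7612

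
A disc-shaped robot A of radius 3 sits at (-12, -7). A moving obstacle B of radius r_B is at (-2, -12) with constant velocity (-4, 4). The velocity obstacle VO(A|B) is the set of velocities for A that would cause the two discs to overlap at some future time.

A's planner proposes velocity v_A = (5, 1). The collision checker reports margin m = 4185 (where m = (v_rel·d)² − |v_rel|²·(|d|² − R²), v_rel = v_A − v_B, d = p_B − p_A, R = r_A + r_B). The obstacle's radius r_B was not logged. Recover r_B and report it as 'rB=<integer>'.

m = 4185
d = (10, -5);  v_rel = (9, -3),  |v_rel|² = 90
v_rel×d = (9)·(-5) − (-3)·(10) = -15
since m = R²·90 − (-15)²:  R² = (225 + 4185) / 90 = 49
R = √49 = 7  ⇒  r_B = 7 − 3 = 4

rB=4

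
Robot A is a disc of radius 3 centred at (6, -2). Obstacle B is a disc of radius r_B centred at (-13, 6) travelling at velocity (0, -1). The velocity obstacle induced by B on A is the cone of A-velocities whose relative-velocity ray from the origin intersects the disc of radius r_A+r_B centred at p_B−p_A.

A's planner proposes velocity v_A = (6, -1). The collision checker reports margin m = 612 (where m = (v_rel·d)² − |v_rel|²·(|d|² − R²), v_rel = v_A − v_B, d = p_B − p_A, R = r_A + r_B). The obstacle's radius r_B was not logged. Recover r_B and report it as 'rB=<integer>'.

m = 612
d = (-19, 8);  v_rel = (6, 0),  |v_rel|² = 36
v_rel×d = (6)·(8) − (0)·(-19) = 48
since m = R²·36 − 48²:  R² = (2304 + 612) / 36 = 81
R = √81 = 9  ⇒  r_B = 9 − 3 = 6

rB=6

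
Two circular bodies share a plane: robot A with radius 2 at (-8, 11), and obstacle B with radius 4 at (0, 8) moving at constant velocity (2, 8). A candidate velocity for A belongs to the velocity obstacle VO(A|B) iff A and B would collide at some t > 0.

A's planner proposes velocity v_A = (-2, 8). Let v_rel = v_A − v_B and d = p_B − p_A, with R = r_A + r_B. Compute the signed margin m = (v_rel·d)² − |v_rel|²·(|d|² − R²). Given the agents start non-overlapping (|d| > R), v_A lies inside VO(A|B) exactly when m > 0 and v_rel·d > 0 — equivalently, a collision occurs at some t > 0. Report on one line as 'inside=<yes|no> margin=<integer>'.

d = (8, -3),  |d|² = 73;  R = 2+4 = 6,  c = 73−6² = 37
v_rel = (-4, 0),  |v_rel|² = 16;  v_rel·d = (-4)·(8) + (0)·(-3) = -32
16·t² + 64·t + 37 = 0  ⇒  m = (-32)² − 16·37 = 432
m = 432 > 0,  v_rel·d = -32 < 0  ⇒  outside

inside=no margin=432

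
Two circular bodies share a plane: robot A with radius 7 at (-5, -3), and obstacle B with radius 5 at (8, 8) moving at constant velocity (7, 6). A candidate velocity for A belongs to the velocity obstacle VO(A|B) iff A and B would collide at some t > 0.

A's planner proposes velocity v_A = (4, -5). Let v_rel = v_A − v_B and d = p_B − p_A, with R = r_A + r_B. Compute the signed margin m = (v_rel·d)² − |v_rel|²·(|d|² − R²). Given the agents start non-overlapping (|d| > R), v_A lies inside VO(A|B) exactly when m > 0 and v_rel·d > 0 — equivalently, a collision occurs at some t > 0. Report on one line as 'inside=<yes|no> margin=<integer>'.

d = (13, 11),  |d|² = 290;  R = 7+5 = 12,  c = 290−12² = 146
v_rel = (-3, -11),  |v_rel|² = 130;  v_rel·d = (-3)·(13) + (-11)·(11) = -160
130·t² + 320·t + 146 = 0  ⇒  m = (-160)² − 130·146 = 6620
m = 6620 > 0,  v_rel·d = -160 < 0  ⇒  outside

inside=no margin=6620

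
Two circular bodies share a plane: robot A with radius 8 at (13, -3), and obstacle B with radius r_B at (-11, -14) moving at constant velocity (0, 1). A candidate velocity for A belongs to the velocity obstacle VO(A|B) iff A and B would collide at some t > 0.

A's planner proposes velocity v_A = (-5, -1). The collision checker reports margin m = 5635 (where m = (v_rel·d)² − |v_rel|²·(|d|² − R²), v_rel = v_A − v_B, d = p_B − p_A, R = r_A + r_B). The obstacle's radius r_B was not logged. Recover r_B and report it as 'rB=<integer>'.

m = 5635
d = (-24, -11);  v_rel = (-5, -2),  |v_rel|² = 29
v_rel×d = (-5)·(-11) − (-2)·(-24) = 7
since m = R²·29 − 7²:  R² = (49 + 5635) / 29 = 196
R = √196 = 14  ⇒  r_B = 14 − 8 = 6

rB=6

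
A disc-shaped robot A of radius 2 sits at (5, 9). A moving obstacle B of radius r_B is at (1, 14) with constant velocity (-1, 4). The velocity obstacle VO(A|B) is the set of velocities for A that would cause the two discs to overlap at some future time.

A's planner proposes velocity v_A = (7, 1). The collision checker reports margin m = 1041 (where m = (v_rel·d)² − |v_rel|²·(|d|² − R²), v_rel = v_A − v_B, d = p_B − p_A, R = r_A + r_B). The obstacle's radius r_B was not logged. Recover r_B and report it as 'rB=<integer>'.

m = 1041
d = (-4, 5);  v_rel = (8, -3),  |v_rel|² = 73
v_rel×d = (8)·(5) − (-3)·(-4) = 28
since m = R²·73 − 28²:  R² = (784 + 1041) / 73 = 25
R = √25 = 5  ⇒  r_B = 5 − 2 = 3

rB=3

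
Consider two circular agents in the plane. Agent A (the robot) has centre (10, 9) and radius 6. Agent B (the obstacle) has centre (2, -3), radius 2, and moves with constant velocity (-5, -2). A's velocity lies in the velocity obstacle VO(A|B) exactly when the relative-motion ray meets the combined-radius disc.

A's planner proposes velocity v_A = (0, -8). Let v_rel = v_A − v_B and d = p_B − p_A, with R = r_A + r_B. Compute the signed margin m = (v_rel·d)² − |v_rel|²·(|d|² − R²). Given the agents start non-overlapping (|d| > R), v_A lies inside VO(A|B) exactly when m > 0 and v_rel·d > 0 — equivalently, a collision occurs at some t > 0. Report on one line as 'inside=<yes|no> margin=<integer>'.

d = (-8, -12),  |d|² = 208;  R = 6+2 = 8,  c = 208−8² = 144
v_rel = (5, -6),  |v_rel|² = 61;  v_rel·d = (5)·(-8) + (-6)·(-12) = 32
61·t² − 64·t + 144 = 0  ⇒  m = 32² − 61·144 = -7760
m = -7760 < 0,  v_rel·d = 32 > 0  ⇒  outside

inside=no margin=-7760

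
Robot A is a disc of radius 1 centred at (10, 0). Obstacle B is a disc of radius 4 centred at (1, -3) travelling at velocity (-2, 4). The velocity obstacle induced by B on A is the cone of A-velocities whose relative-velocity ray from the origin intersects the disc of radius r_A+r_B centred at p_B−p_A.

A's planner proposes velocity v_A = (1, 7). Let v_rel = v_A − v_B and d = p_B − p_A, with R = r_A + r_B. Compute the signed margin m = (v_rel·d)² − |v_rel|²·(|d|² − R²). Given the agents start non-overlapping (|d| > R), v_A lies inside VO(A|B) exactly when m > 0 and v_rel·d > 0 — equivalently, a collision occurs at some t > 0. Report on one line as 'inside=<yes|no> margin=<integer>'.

d = (-9, -3),  |d|² = 90;  R = 1+4 = 5,  c = 90−5² = 65
v_rel = (3, 3),  |v_rel|² = 18;  v_rel·d = (3)·(-9) + (3)·(-3) = -36
18·t² + 72·t + 65 = 0  ⇒  m = (-36)² − 18·65 = 126
m = 126 > 0,  v_rel·d = -36 < 0  ⇒  outside

inside=no margin=126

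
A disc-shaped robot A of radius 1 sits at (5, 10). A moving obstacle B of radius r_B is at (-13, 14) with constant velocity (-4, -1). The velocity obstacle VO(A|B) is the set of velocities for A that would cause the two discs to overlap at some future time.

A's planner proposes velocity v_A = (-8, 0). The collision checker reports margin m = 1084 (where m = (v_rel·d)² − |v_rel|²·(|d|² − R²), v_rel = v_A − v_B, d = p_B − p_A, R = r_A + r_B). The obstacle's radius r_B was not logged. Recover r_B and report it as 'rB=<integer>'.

m = 1084
d = (-18, 4);  v_rel = (-4, 1),  |v_rel|² = 17
v_rel×d = (-4)·(4) − (1)·(-18) = 2
since m = R²·17 − 2²:  R² = (4 + 1084) / 17 = 64
R = √64 = 8  ⇒  r_B = 8 − 1 = 7

rB=7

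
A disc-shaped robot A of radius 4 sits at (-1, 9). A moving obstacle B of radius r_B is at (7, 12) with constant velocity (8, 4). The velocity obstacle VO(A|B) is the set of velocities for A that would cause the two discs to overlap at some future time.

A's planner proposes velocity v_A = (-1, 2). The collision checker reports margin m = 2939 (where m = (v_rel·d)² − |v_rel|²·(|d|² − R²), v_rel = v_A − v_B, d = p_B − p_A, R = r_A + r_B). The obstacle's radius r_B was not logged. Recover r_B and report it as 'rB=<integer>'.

m = 2939
d = (8, 3);  v_rel = (-9, -2),  |v_rel|² = 85
v_rel×d = (-9)·(3) − (-2)·(8) = -11
since m = R²·85 − (-11)²:  R² = (121 + 2939) / 85 = 36
R = √36 = 6  ⇒  r_B = 6 − 4 = 2

rB=2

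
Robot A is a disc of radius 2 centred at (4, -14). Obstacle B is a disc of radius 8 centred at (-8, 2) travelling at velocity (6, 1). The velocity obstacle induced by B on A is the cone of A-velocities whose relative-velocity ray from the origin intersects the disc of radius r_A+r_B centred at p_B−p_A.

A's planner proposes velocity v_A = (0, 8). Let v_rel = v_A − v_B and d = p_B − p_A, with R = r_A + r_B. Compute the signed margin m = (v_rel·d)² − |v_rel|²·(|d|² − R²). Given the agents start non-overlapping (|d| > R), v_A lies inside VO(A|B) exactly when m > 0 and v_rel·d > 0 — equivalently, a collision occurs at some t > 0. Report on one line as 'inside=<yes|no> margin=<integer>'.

d = (-12, 16),  |d|² = 400;  R = 2+8 = 10,  c = 400−10² = 300
v_rel = (-6, 7),  |v_rel|² = 85;  v_rel·d = (-6)·(-12) + (7)·(16) = 184
85·t² − 368·t + 300 = 0  ⇒  m = 184² − 85·300 = 8356
m = 8356 > 0,  v_rel·d = 184 > 0  ⇒  inside

inside=yes margin=8356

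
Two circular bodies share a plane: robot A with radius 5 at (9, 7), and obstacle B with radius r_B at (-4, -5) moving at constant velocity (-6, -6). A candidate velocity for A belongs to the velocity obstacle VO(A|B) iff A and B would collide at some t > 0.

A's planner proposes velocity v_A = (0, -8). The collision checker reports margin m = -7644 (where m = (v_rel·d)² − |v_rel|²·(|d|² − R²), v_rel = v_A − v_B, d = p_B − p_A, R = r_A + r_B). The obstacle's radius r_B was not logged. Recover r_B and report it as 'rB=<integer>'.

m = -7644
d = (-13, -12);  v_rel = (6, -2),  |v_rel|² = 40
v_rel×d = (6)·(-12) − (-2)·(-13) = -98
since m = R²·40 − (-98)²:  R² = (9604 + -7644) / 40 = 49
R = √49 = 7  ⇒  r_B = 7 − 5 = 2

rB=2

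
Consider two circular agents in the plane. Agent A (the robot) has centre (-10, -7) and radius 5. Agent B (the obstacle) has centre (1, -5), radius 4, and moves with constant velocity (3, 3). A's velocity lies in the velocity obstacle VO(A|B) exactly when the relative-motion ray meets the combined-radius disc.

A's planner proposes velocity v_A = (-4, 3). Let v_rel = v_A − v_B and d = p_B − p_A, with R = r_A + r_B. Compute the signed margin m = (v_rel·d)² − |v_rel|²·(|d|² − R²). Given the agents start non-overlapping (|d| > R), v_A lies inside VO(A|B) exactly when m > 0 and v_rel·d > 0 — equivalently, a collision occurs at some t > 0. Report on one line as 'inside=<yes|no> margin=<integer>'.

d = (11, 2),  |d|² = 125;  R = 5+4 = 9,  c = 125−9² = 44
v_rel = (-7, 0),  |v_rel|² = 49;  v_rel·d = (-7)·(11) + (0)·(2) = -77
49·t² + 154·t + 44 = 0  ⇒  m = (-77)² − 49·44 = 3773
m = 3773 > 0,  v_rel·d = -77 < 0  ⇒  outside

inside=no margin=3773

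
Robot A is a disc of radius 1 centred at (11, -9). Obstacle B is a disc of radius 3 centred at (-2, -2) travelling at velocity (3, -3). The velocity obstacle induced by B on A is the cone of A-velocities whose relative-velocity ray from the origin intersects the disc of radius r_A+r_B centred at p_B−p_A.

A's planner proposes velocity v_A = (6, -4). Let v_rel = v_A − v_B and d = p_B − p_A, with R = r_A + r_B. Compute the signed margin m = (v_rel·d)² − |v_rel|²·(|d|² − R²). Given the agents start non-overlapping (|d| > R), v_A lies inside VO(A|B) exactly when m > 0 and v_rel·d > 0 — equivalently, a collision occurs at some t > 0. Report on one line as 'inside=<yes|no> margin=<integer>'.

d = (-13, 7),  |d|² = 218;  R = 1+3 = 4,  c = 218−4² = 202
v_rel = (3, -1),  |v_rel|² = 10;  v_rel·d = (3)·(-13) + (-1)·(7) = -46
10·t² + 92·t + 202 = 0  ⇒  m = (-46)² − 10·202 = 96
m = 96 > 0,  v_rel·d = -46 < 0  ⇒  outside

inside=no margin=96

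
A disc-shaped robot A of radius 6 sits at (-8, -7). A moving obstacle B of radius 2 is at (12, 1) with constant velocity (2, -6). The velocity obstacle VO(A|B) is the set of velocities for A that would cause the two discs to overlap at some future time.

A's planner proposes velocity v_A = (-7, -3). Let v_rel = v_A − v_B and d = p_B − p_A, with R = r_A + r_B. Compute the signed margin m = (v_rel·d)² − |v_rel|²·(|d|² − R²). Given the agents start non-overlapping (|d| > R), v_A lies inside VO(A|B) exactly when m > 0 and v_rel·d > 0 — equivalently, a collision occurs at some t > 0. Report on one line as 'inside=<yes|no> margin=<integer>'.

d = (20, 8),  |d|² = 464;  R = 6+2 = 8,  c = 464−8² = 400
v_rel = (-9, 3),  |v_rel|² = 90;  v_rel·d = (-9)·(20) + (3)·(8) = -156
90·t² + 312·t + 400 = 0  ⇒  m = (-156)² − 90·400 = -11664
m = -11664 < 0,  v_rel·d = -156 < 0  ⇒  outside

inside=no margin=-11664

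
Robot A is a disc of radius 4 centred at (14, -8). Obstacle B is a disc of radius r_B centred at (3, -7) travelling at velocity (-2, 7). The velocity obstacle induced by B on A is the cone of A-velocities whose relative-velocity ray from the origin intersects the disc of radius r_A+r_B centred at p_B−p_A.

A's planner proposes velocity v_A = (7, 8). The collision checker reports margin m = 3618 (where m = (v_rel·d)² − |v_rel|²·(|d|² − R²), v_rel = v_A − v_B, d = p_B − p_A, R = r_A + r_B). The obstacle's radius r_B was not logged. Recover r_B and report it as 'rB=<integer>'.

m = 3618
d = (-11, 1);  v_rel = (9, 1),  |v_rel|² = 82
v_rel×d = (9)·(1) − (1)·(-11) = 20
since m = R²·82 − 20²:  R² = (400 + 3618) / 82 = 49
R = √49 = 7  ⇒  r_B = 7 − 4 = 3

rB=3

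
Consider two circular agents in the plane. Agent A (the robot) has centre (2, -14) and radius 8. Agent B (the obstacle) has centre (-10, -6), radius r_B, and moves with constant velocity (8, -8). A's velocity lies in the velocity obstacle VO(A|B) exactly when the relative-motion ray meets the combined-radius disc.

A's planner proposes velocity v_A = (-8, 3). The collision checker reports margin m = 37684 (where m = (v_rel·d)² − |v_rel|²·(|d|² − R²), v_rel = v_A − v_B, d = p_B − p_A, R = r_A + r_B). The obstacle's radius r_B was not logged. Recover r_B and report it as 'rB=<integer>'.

m = 37684
d = (-12, 8);  v_rel = (-16, 11),  |v_rel|² = 377
v_rel×d = (-16)·(8) − (11)·(-12) = 4
since m = R²·377 − 4²:  R² = (16 + 37684) / 377 = 100
R = √100 = 10  ⇒  r_B = 10 − 8 = 2

rB=2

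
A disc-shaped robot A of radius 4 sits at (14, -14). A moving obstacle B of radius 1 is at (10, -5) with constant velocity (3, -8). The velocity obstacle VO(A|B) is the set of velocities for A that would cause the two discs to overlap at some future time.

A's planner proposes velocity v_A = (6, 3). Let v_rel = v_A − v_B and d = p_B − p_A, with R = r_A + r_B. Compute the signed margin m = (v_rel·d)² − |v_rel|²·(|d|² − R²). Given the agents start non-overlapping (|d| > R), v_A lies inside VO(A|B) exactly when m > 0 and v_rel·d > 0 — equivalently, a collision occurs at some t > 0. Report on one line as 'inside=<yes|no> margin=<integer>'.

d = (-4, 9),  |d|² = 97;  R = 4+1 = 5,  c = 97−5² = 72
v_rel = (3, 11),  |v_rel|² = 130;  v_rel·d = (3)·(-4) + (11)·(9) = 87
130·t² − 174·t + 72 = 0  ⇒  m = 87² − 130·72 = -1791
m = -1791 < 0,  v_rel·d = 87 > 0  ⇒  outside

inside=no margin=-1791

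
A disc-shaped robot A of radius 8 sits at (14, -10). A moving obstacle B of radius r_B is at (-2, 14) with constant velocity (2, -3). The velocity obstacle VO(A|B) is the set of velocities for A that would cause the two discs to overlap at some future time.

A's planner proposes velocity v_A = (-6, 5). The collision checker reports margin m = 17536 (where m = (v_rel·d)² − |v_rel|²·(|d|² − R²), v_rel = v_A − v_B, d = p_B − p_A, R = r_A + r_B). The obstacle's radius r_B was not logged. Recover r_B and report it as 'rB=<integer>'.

m = 17536
d = (-16, 24);  v_rel = (-8, 8),  |v_rel|² = 128
v_rel×d = (-8)·(24) − (8)·(-16) = -64
since m = R²·128 − (-64)²:  R² = (4096 + 17536) / 128 = 169
R = √169 = 13  ⇒  r_B = 13 − 8 = 5

rB=5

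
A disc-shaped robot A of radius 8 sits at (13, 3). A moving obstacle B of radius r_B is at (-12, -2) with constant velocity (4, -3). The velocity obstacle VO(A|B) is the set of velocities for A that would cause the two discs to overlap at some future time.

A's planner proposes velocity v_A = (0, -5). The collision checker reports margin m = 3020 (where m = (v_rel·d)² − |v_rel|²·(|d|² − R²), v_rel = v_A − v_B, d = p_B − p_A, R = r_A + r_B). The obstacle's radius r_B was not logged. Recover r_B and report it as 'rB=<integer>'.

m = 3020
d = (-25, -5);  v_rel = (-4, -2),  |v_rel|² = 20
v_rel×d = (-4)·(-5) − (-2)·(-25) = -30
since m = R²·20 − (-30)²:  R² = (900 + 3020) / 20 = 196
R = √196 = 14  ⇒  r_B = 14 − 8 = 6

rB=6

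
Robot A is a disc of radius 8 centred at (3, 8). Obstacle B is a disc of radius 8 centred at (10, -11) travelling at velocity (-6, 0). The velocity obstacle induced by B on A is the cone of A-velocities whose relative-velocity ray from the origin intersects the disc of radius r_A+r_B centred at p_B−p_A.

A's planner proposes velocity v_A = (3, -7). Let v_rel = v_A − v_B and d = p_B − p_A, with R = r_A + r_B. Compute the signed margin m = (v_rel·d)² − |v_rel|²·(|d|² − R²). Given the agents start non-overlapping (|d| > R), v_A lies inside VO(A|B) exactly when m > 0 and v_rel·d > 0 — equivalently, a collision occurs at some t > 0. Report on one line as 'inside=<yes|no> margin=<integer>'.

d = (7, -19),  |d|² = 410;  R = 8+8 = 16,  c = 410−16² = 154
v_rel = (9, -7),  |v_rel|² = 130;  v_rel·d = (9)·(7) + (-7)·(-19) = 196
130·t² − 392·t + 154 = 0  ⇒  m = 196² − 130·154 = 18396
m = 18396 > 0,  v_rel·d = 196 > 0  ⇒  inside

inside=yes margin=18396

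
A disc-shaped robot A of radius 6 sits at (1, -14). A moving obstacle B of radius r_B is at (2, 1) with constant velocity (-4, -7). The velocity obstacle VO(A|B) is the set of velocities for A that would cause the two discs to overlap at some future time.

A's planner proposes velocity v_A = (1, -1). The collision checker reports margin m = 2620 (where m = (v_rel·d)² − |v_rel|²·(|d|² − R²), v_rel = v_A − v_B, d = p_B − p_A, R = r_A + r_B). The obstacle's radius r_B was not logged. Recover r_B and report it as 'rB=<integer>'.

m = 2620
d = (1, 15);  v_rel = (5, 6),  |v_rel|² = 61
v_rel×d = (5)·(15) − (6)·(1) = 69
since m = R²·61 − 69²:  R² = (4761 + 2620) / 61 = 121
R = √121 = 11  ⇒  r_B = 11 − 6 = 5

rB=5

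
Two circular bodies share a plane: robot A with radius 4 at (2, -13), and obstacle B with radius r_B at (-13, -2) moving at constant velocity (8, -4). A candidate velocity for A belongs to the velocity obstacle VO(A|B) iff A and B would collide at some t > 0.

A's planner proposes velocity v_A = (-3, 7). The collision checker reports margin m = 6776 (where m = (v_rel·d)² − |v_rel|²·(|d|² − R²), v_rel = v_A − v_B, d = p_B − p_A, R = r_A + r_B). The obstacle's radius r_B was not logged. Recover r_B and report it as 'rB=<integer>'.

m = 6776
d = (-15, 11);  v_rel = (-11, 11),  |v_rel|² = 242
v_rel×d = (-11)·(11) − (11)·(-15) = 44
since m = R²·242 − 44²:  R² = (1936 + 6776) / 242 = 36
R = √36 = 6  ⇒  r_B = 6 − 4 = 2

rB=2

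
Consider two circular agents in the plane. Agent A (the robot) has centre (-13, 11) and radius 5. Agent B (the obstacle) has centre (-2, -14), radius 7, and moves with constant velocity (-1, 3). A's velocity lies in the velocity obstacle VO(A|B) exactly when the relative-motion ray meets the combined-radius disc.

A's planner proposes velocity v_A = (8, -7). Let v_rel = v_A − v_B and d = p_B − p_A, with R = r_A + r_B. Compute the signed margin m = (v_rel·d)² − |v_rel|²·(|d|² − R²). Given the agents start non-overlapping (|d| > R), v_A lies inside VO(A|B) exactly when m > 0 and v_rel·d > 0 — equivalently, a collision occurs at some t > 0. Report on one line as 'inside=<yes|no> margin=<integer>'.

d = (11, -25),  |d|² = 746;  R = 5+7 = 12,  c = 746−12² = 602
v_rel = (9, -10),  |v_rel|² = 181;  v_rel·d = (9)·(11) + (-10)·(-25) = 349
181·t² − 698·t + 602 = 0  ⇒  m = 349² − 181·602 = 12839
m = 12839 > 0,  v_rel·d = 349 > 0  ⇒  inside

inside=yes margin=12839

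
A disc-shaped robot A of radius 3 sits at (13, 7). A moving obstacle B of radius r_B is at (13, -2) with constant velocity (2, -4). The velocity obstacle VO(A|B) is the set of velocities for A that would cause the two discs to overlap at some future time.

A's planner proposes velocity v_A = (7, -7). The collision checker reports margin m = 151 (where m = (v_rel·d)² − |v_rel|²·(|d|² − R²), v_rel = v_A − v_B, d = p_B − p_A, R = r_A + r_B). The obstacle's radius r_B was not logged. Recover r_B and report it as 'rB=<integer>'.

m = 151
d = (0, -9);  v_rel = (5, -3),  |v_rel|² = 34
v_rel×d = (5)·(-9) − (-3)·(0) = -45
since m = R²·34 − (-45)²:  R² = (2025 + 151) / 34 = 64
R = √64 = 8  ⇒  r_B = 8 − 3 = 5

rB=5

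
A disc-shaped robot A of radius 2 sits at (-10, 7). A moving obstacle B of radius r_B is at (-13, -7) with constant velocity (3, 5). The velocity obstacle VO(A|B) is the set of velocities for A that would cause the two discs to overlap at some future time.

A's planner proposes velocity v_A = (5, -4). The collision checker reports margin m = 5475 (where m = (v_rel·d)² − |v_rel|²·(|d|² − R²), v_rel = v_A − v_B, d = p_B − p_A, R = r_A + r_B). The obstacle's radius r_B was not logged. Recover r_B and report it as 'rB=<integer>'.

m = 5475
d = (-3, -14);  v_rel = (2, -9),  |v_rel|² = 85
v_rel×d = (2)·(-14) − (-9)·(-3) = -55
since m = R²·85 − (-55)²:  R² = (3025 + 5475) / 85 = 100
R = √100 = 10  ⇒  r_B = 10 − 2 = 8

rB=8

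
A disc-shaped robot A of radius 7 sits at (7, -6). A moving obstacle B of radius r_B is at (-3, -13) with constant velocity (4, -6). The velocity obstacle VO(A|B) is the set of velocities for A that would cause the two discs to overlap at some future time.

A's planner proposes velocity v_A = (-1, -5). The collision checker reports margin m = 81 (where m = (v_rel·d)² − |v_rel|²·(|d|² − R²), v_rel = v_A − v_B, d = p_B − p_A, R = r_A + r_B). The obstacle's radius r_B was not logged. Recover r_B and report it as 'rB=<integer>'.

m = 81
d = (-10, -7);  v_rel = (-5, 1),  |v_rel|² = 26
v_rel×d = (-5)·(-7) − (1)·(-10) = 45
since m = R²·26 − 45²:  R² = (2025 + 81) / 26 = 81
R = √81 = 9  ⇒  r_B = 9 − 7 = 2

rB=2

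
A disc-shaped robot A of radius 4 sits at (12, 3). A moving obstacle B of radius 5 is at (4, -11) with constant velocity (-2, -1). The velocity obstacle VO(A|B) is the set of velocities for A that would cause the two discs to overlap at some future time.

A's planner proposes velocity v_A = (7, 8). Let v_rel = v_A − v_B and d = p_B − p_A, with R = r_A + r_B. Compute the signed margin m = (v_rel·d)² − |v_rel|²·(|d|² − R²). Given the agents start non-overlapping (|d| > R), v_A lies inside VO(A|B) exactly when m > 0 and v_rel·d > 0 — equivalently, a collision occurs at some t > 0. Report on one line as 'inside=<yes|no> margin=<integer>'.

d = (-8, -14),  |d|² = 260;  R = 4+5 = 9,  c = 260−9² = 179
v_rel = (9, 9),  |v_rel|² = 162;  v_rel·d = (9)·(-8) + (9)·(-14) = -198
162·t² + 396·t + 179 = 0  ⇒  m = (-198)² − 162·179 = 10206
m = 10206 > 0,  v_rel·d = -198 < 0  ⇒  outside

inside=no margin=10206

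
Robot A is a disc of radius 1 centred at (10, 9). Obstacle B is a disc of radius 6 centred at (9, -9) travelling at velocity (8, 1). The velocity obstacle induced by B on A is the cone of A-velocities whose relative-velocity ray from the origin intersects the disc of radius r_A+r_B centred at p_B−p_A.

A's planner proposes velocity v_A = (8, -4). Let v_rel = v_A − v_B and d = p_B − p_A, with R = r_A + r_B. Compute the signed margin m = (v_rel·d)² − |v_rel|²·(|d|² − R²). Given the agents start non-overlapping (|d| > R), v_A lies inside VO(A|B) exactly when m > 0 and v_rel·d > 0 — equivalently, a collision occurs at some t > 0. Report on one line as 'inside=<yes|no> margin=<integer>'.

d = (-1, -18),  |d|² = 325;  R = 1+6 = 7,  c = 325−7² = 276
v_rel = (0, -5),  |v_rel|² = 25;  v_rel·d = (0)·(-1) + (-5)·(-18) = 90
25·t² − 180·t + 276 = 0  ⇒  m = 90² − 25·276 = 1200
m = 1200 > 0,  v_rel·d = 90 > 0  ⇒  inside

inside=yes margin=1200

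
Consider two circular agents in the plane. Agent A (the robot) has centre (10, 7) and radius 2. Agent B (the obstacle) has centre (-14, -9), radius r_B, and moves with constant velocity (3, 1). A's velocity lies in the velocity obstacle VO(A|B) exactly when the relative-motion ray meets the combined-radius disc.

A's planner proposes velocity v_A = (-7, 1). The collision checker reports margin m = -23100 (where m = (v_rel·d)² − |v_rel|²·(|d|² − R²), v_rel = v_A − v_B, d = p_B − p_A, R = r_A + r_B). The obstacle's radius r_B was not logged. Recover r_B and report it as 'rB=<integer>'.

m = -23100
d = (-24, -16);  v_rel = (-10, 0),  |v_rel|² = 100
v_rel×d = (-10)·(-16) − (0)·(-24) = 160
since m = R²·100 − 160²:  R² = (25600 + -23100) / 100 = 25
R = √25 = 5  ⇒  r_B = 5 − 2 = 3

rB=3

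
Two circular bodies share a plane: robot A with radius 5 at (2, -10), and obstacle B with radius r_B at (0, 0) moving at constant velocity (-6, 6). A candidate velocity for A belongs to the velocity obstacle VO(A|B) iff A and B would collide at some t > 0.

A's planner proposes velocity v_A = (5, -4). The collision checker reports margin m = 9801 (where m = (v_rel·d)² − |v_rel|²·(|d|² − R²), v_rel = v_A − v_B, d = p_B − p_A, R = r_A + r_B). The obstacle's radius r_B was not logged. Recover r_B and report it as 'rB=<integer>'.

m = 9801
d = (-2, 10);  v_rel = (11, -10),  |v_rel|² = 221
v_rel×d = (11)·(10) − (-10)·(-2) = 90
since m = R²·221 − 90²:  R² = (8100 + 9801) / 221 = 81
R = √81 = 9  ⇒  r_B = 9 − 5 = 4

rB=4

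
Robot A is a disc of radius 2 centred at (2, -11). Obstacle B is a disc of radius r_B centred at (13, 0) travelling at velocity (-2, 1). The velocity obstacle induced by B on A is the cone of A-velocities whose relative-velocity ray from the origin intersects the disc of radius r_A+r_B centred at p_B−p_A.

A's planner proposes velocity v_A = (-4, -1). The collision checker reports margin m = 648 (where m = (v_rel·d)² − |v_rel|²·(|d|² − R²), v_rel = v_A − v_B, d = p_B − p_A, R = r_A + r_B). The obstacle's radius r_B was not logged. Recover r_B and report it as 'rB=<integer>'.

m = 648
d = (11, 11);  v_rel = (-2, -2),  |v_rel|² = 8
v_rel×d = (-2)·(11) − (-2)·(11) = 0
since m = R²·8 − 0²:  R² = (0 + 648) / 8 = 81
R = √81 = 9  ⇒  r_B = 9 − 2 = 7

rB=7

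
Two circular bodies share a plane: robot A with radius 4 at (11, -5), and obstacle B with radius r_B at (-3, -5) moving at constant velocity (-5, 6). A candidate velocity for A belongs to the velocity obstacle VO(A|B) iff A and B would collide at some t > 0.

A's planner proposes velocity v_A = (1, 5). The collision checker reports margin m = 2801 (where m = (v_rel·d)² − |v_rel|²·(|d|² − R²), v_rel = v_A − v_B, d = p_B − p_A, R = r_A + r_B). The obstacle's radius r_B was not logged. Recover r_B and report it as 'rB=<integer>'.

m = 2801
d = (-14, 0);  v_rel = (6, -1),  |v_rel|² = 37
v_rel×d = (6)·(0) − (-1)·(-14) = -14
since m = R²·37 − (-14)²:  R² = (196 + 2801) / 37 = 81
R = √81 = 9  ⇒  r_B = 9 − 4 = 5

rB=5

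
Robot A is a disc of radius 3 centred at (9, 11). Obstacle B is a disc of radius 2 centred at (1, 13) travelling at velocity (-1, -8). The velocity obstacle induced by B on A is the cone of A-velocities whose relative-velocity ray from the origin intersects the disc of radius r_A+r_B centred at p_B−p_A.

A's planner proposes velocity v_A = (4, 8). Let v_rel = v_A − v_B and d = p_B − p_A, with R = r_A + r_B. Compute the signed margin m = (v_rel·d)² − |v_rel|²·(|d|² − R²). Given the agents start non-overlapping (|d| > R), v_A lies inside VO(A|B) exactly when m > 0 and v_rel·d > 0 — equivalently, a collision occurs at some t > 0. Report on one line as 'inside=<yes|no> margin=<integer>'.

d = (-8, 2),  |d|² = 68;  R = 3+2 = 5,  c = 68−5² = 43
v_rel = (5, 16),  |v_rel|² = 281;  v_rel·d = (5)·(-8) + (16)·(2) = -8
281·t² + 16·t + 43 = 0  ⇒  m = (-8)² − 281·43 = -12019
m = -12019 < 0,  v_rel·d = -8 < 0  ⇒  outside

inside=no margin=-12019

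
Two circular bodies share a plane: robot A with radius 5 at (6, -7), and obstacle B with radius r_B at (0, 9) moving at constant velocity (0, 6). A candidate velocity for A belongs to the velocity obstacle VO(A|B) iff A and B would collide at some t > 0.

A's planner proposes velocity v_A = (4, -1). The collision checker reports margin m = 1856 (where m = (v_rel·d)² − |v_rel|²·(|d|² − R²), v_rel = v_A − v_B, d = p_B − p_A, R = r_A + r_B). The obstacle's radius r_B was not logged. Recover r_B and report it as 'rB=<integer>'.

m = 1856
d = (-6, 16);  v_rel = (4, -7),  |v_rel|² = 65
v_rel×d = (4)·(16) − (-7)·(-6) = 22
since m = R²·65 − 22²:  R² = (484 + 1856) / 65 = 36
R = √36 = 6  ⇒  r_B = 6 − 5 = 1

rB=1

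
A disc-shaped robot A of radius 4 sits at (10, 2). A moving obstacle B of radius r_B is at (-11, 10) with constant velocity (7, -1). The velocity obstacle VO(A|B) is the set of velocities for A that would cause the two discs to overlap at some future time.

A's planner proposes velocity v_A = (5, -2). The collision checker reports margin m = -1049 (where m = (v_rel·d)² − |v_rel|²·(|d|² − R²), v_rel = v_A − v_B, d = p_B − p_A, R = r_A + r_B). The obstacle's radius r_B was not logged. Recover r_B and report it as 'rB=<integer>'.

m = -1049
d = (-21, 8);  v_rel = (-2, -1),  |v_rel|² = 5
v_rel×d = (-2)·(8) − (-1)·(-21) = -37
since m = R²·5 − (-37)²:  R² = (1369 + -1049) / 5 = 64
R = √64 = 8  ⇒  r_B = 8 − 4 = 4

rB=4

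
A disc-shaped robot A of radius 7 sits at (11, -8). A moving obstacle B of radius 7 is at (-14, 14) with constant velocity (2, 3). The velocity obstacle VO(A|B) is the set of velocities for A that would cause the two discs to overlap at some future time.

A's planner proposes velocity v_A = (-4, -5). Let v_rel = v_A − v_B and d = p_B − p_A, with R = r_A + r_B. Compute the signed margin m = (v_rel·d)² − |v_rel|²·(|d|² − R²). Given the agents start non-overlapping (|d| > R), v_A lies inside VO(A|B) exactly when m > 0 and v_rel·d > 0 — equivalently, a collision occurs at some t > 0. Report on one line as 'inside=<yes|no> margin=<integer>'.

d = (-25, 22),  |d|² = 1109;  R = 7+7 = 14,  c = 1109−14² = 913
v_rel = (-6, -8),  |v_rel|² = 100;  v_rel·d = (-6)·(-25) + (-8)·(22) = -26
100·t² + 52·t + 913 = 0  ⇒  m = (-26)² − 100·913 = -90624
m = -90624 < 0,  v_rel·d = -26 < 0  ⇒  outside

inside=no margin=-90624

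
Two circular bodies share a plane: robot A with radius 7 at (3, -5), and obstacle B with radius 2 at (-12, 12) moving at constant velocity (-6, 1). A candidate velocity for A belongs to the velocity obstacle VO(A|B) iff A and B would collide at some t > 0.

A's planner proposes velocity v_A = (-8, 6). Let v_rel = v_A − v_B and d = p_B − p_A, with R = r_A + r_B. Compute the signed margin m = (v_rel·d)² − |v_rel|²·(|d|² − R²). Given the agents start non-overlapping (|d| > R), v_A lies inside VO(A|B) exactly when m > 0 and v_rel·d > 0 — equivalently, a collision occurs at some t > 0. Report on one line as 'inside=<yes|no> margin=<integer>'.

d = (-15, 17),  |d|² = 514;  R = 7+2 = 9,  c = 514−9² = 433
v_rel = (-2, 5),  |v_rel|² = 29;  v_rel·d = (-2)·(-15) + (5)·(17) = 115
29·t² − 230·t + 433 = 0  ⇒  m = 115² − 29·433 = 668
m = 668 > 0,  v_rel·d = 115 > 0  ⇒  inside

inside=yes margin=668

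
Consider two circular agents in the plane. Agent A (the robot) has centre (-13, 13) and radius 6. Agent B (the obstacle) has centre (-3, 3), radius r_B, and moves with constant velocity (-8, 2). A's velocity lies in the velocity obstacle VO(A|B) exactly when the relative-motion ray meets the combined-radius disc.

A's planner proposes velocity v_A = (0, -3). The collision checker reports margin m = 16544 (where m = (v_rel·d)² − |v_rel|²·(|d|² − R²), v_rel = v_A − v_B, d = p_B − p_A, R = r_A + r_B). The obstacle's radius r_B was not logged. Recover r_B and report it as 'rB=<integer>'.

m = 16544
d = (10, -10);  v_rel = (8, -5),  |v_rel|² = 89
v_rel×d = (8)·(-10) − (-5)·(10) = -30
since m = R²·89 − (-30)²:  R² = (900 + 16544) / 89 = 196
R = √196 = 14  ⇒  r_B = 14 − 6 = 8

rB=8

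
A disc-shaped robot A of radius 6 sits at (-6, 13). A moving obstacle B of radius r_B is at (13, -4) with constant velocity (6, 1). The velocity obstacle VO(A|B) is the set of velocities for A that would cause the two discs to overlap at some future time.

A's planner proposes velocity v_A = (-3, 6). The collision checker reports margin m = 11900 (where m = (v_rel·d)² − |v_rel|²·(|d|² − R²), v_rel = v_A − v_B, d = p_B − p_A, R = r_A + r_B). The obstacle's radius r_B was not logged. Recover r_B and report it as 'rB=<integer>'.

m = 11900
d = (19, -17);  v_rel = (-9, 5),  |v_rel|² = 106
v_rel×d = (-9)·(-17) − (5)·(19) = 58
since m = R²·106 − 58²:  R² = (3364 + 11900) / 106 = 144
R = √144 = 12  ⇒  r_B = 12 − 6 = 6

rB=6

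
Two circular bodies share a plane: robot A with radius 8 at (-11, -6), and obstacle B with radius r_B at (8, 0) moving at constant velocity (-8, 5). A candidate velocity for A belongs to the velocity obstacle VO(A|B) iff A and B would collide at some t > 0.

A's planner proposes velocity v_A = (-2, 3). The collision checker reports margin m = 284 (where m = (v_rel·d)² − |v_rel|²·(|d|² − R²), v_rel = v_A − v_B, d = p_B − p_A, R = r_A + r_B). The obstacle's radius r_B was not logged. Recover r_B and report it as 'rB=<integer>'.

m = 284
d = (19, 6);  v_rel = (6, -2),  |v_rel|² = 40
v_rel×d = (6)·(6) − (-2)·(19) = 74
since m = R²·40 − 74²:  R² = (5476 + 284) / 40 = 144
R = √144 = 12  ⇒  r_B = 12 − 8 = 4

rB=4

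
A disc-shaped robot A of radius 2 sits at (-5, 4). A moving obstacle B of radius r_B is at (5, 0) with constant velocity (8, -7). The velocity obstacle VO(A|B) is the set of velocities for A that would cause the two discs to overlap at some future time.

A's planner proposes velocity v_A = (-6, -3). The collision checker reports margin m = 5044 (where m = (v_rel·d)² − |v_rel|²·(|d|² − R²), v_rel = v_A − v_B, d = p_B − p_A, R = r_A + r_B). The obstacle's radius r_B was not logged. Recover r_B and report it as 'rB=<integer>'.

m = 5044
d = (10, -4);  v_rel = (-14, 4),  |v_rel|² = 212
v_rel×d = (-14)·(-4) − (4)·(10) = 16
since m = R²·212 − 16²:  R² = (256 + 5044) / 212 = 25
R = √25 = 5  ⇒  r_B = 5 − 2 = 3

rB=3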